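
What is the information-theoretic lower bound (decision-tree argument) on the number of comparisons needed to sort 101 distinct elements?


A binary decision tree of height h has at most 2^h leaves and needs at least n! of them, so h >= ceil(log2(n!)).
101! is far too large to multiply out, so use Stirling's series:
  ln(n!) ~ n ln n - n + (1/2) ln(2 pi n) + 1/(12n)  (error below 1/(360 n^3), negligible here)
  ln(101) = 4.6151205
  n ln n = 101 * 4.6151205 = 466.1272
  (1/2) ln(2 pi * 101) = (1/2) ln(634.6017) = 3.2265
  1/(12*101) = 0.0008
  ln(101!) ~ 466.1272 - 101 + 3.2265 + 0.0008 = 368.3545
Convert to base 2: log2(101!) = 368.3545 / ln 2 = 368.3545 / 0.69314718 = 531.4232
ceil(531.4232) = 532


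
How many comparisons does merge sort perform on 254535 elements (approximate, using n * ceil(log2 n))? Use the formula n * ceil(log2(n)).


Recursion depth: ceil(log2(254535)) = 18
Each recursion level merges n = 254535 elements
Total = 254535 * 18 = 4581630


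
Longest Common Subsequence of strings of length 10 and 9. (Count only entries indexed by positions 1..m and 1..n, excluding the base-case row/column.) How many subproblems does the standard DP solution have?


DP table indexed by positions in both strings.
First string: 10 positions
Second string: 9 positions
Total = 10 * 9 = 90


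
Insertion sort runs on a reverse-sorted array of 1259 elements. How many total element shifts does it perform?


Sum of shifts = 1 + 2 + 3 + ... + 1258
= 1259 * 1258 / 2
= 1583822 / 2
= 791911


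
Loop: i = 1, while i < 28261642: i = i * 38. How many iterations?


i multiplies by 38 each step:
i = 1 -> 38 -> 1444 -> 54872 -> 2085136 -> 79235168 (stop)
Iterations = ceil(log_38(28261642)) = 5


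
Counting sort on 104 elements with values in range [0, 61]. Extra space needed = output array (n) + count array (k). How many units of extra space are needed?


Output array size: 104 (to store sorted result)
Count array size: 62 (one slot per possible value, range 0 to 61)
Total extra space = 104 + 62 = 166


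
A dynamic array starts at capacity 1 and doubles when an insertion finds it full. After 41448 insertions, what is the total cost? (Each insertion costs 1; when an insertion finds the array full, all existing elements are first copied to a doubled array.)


Insertion cost: 41448 (one per element)
Resizes occur just before inserting elements 2, 3, 5, 9, ...
Elements copied at each resize: 1 + 2 + 4 + 8 + 16 + 32 + 64 + 128 + 256 + 512 + 1024 + 2048 + 4096 + 8192 + 16384 + 32768
Sum of copies = 65535 (geometric series: 2^k - 1)
Total = 41448 + 65535 = 106983


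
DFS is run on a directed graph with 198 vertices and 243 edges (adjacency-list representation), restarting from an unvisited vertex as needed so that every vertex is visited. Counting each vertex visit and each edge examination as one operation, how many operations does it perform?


A full DFS traversal processes each vertex exactly once (push/pop on stack).
Each directed edge is examined once.
V = 198, E = 243
V + E = 441


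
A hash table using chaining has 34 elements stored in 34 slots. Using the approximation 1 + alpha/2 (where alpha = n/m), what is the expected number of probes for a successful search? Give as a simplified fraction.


Load factor alpha = n/m = 34/34
Expected probes = 1 + alpha/2 = 1 + 34/(2*34)
= 1 + 34/68
= 68/68 + 34/68
= 102/68
Simplify: 3/2


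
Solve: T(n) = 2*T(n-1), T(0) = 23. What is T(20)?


Unrolling:
T(20) = 2*T(19) = 2^2*T(18) = ... = 2^20*T(0)
= 2^20 * 23
= 1048576 * 23 = 24117248


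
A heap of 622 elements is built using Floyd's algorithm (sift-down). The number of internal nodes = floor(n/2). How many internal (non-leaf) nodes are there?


Leaf nodes occupy roughly half the array.
Sift-down is called for each internal node, starting from the last one.
Internal nodes = floor(n/2) = floor(622/2) = 311


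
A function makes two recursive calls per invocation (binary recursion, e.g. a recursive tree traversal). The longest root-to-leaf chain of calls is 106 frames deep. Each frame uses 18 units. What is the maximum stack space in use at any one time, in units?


Binary recursion: the two calls run one after the other, so only one root-to-leaf chain of frames is on the stack at a time.
Maximum depth (longest chain) = 106 frames
Each frame = 18 units
Max stack space = 106 * 18 = 1908


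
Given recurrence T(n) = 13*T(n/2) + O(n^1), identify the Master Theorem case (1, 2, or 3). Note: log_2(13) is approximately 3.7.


Master Theorem parameters: a=13, b=2, c=1
log_b(a) = 3.7
Compare b^c with a: 2^1 = 2 < 13, so c < log_b(a).
Comparing c=1 vs log_b(a)=3.7:
1 < 3.7 => Case 1
Result: T(n) = O(n^(log_2 13)) ~ O(n^3.7)
Master Theorem case = 1


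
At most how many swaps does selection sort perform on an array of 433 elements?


Each of the 432 passes places one element in its final position.
Pass 1: swap minimum into position 0
Pass 2: swap minimum of remaining into position 1
...
Pass 432: last two elements, one swap
Maximum swaps = 433 - 1 = 432


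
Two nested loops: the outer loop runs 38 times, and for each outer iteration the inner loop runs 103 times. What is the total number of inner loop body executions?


Outer loop: 38 iterations
Inner loop: 103 iterations per outer iteration
Total = 38 * 103 = 3914


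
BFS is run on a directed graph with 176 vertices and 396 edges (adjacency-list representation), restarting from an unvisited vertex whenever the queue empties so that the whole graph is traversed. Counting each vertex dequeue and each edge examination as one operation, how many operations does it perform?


A full BFS traversal dequeues each vertex exactly once and examines each directed edge exactly once.
V = 176 (vertex processing cost)
E = 396 (edge examination cost)
Total operations proportional to V + E = 176 + 396 = 572


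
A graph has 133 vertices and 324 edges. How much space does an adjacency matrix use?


Adjacency matrix: V x V grid of entries
Space = V^2 = 133^2 = 133 * 133 = 17689


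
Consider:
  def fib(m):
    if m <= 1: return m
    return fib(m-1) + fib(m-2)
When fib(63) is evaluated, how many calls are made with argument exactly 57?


Let N(m) = number of times fib(m) is called while evaluating fib(63).
N(63) = 1 (the initial call).
N(62) = 1 (only fib(63) calls it).
For 1 <= m <= 61: fib(m) is called by fib(m+1) and fib(m+2), so
  N(m) = N(m+1) + N(m+2).
fib(0) is called only by fib(2), so N(0) = N(2).
Walk down from m=63:
  N(63)=1, N(62)=1, N(61)=2, N(60)=3, N(59)=5, N(58)=8, N(57)=13
N(57) = 13


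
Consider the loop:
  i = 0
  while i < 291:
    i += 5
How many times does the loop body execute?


Starting at i = 0, each iteration adds 5.
Iterations until i >= 291:
  Iteration 1: i = 0 -> i = 5
  Iteration 2: i = 5 -> i = 10
  Iteration 3: i = 10 -> i = 15
  Iteration 4: i = 15 -> i = 20
  Iteration 5: i = 20 -> i = 25
  Iteration 6: i = 25 -> i = 30
  Iteration 7: i = 30 -> i = 35
  Iteration 8: i = 35 -> i = 40
  ... continuing ...
Total iterations = ceil(291/5) = 59


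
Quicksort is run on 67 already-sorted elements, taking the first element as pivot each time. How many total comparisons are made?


Sum of comparisons per partition:
66 + 65 + ... + 1 + 0
= 67 * (67 - 1) / 2
= 67 * 66 / 2
= 2211


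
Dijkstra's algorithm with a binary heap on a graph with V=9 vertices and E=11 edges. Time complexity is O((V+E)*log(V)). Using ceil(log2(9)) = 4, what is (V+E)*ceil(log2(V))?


Dijkstra with a binary heap: each vertex is extracted once, each edge may relax once.
Each heap operation costs O(log V).
V + E = 9 + 11 = 20
ceil(log2(9)) = 4 (since 2^3 = 8 < 9 <= 16 = 2^4)
Total heap work = (V+E) * ceil(log2(V)) = 20 * 4 = 80


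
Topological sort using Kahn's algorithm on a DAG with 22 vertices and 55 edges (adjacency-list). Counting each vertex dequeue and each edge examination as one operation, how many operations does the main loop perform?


Kahn's algorithm:
  1. Compute in-degrees: O(V + E)
  2. Process queue: each vertex dequeued once (O(V))
     each edge examined once (O(E))
Total = V + E = 22 + 55 = 77


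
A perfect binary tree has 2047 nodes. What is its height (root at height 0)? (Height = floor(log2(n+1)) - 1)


For a perfect binary tree of height h: n = 2^(h+1) - 1, so h = log2(n+1) - 1.
  n + 1 = 2048 = 2^11
  log2(2048) = 11
  height = 11 - 1 = 10


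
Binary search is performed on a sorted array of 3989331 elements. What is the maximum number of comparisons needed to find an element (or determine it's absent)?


Binary search halves the search space each comparison:
  Step 1: search space = 3989331 -> 1994665
  Step 2: search space = 1994665 -> 997332
  Step 3: search space = 997332 -> 498666
  Step 4: search space = 498666 -> 249333
  Step 5: search space = 249333 -> 124666
  Step 6: search space = 124666 -> 62333
  Step 7: search space = 62333 -> 31166
  Step 8: search space = 31166 -> 15583
  Step 9: search space = 15583 -> 7791
  Step 10: search space = 7791 -> 3895
  Step 11: search space = 3895 -> 1947
  Step 12: search space = 1947 -> 973
  Step 13: search space = 973 -> 486
  Step 14: search space = 486 -> 243
  Step 15: search space = 243 -> 121
  Step 16: search space = 121 -> 60
  Step 17: search space = 60 -> 30
  Step 18: search space = 30 -> 15
  Step 19: search space = 15 -> 7
  Step 20: search space = 7 -> 3
  Step 21: search space = 3 -> 1
  Step 22: search space = 1 (final check)
Maximum comparisons = floor(log2(3989331)) + 1 = 21 + 1 = 22


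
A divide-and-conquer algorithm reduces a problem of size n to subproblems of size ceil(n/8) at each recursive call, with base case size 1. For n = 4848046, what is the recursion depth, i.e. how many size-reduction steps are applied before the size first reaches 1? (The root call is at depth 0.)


Each step divides the size by 8 (rounding up); after k steps the size is ceil(n/8^k), which equals 1 exactly when 8^k >= n.
So the depth is the smallest k with 8^k >= 4848046, i.e. ceil(log_8(4848046)).
8^7 = 2097152 < 4848046 <= 16777216 = 8^8
Recursion depth = 8


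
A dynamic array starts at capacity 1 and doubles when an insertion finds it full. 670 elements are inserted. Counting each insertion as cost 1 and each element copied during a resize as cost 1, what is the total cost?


n = 670
Insertion costs: 670
Resizes copy 1, 2, 4, ... up to the largest power of 2 that is <= n-1 = 669, i.e. 512.
Copy costs = 1 + 2 + 4 + 8 + 16 + 32 + 64 + 128 + 256 + 512 = 1023
Total = 670 + 1023 = 1693


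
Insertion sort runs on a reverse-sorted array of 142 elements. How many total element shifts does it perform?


Sum of shifts = 1 + 2 + 3 + ... + 141
= 142 * 141 / 2
= 20022 / 2
= 10011


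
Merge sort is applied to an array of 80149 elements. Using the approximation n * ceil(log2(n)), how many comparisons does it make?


Merge sort divides the array into halves recursively.
Number of levels = ceil(log2(80149)) = 17
At each level, approximately n = 80149 comparisons are needed for merging.
Total comparisons ~ n * ceil(log2(n)) = 80149 * 17 = 1362533


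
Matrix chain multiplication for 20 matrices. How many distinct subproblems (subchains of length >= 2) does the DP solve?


Subproblems are indexed by (i, j) where i < j.
Number of such pairs = n*(n-1)/2
= 20 * 19 / 2
= 190


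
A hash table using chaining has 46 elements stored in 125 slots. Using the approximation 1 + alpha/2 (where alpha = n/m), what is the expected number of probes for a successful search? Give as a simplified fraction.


Load factor alpha = n/m = 46/125
Expected probes = 1 + alpha/2 = 1 + 46/(2*125)
= 1 + 46/250
= 250/250 + 46/250
= 296/250
Simplify: 148/125


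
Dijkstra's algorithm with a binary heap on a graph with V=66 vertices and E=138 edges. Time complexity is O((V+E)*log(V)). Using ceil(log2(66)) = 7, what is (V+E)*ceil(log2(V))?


Dijkstra with a binary heap: each vertex is extracted once, each edge may relax once.
Each heap operation costs O(log V).
V + E = 66 + 138 = 204
ceil(log2(66)) = 7 (since 2^6 = 64 < 66 <= 128 = 2^7)
Total heap work = (V+E) * ceil(log2(V)) = 204 * 7 = 1428


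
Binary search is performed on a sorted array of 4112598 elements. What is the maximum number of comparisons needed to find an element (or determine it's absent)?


Binary search halves the search space each comparison:
  Step 1: search space = 4112598 -> 2056299
  Step 2: search space = 2056299 -> 1028149
  Step 3: search space = 1028149 -> 514074
  Step 4: search space = 514074 -> 257037
  Step 5: search space = 257037 -> 128518
  Step 6: search space = 128518 -> 64259
  Step 7: search space = 64259 -> 32129
  Step 8: search space = 32129 -> 16064
  Step 9: search space = 16064 -> 8032
  Step 10: search space = 8032 -> 4016
  Step 11: search space = 4016 -> 2008
  Step 12: search space = 2008 -> 1004
  Step 13: search space = 1004 -> 502
  Step 14: search space = 502 -> 251
  Step 15: search space = 251 -> 125
  Step 16: search space = 125 -> 62
  Step 17: search space = 62 -> 31
  Step 18: search space = 31 -> 15
  Step 19: search space = 15 -> 7
  Step 20: search space = 7 -> 3
  Step 21: search space = 3 -> 1
  Step 22: search space = 1 (final check)
Maximum comparisons = floor(log2(4112598)) + 1 = 21 + 1 = 22


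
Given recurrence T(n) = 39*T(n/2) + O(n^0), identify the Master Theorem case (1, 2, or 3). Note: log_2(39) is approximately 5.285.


Master Theorem parameters: a=39, b=2, c=0
log_b(a) = 5.285
Compare b^c with a: 2^0 = 1 < 39, so c < log_b(a).
Comparing c=0 vs log_b(a)=5.285:
0 < 5.285 => Case 1
Result: T(n) = O(n^(log_2 39)) ~ O(n^5.285)
Master Theorem case = 1


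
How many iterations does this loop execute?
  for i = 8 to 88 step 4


The loop variable i takes values starting at 8 and increments by 4 each iteration.
Sequence: i = 8, 12, 16, 20, 24, 28, 32, 36, 40, ...
The upper bound 88 is inclusive, so the count is floor((last - first) / step) + 1:
floor((88 - 8) / 4) + 1 = floor(80/4) + 1 = 20 + 1 = 21


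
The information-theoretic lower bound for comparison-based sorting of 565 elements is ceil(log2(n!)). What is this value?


A binary decision tree of height h has at most 2^h leaves and needs at least n! of them, so h >= ceil(log2(n!)).
565! is far too large to multiply out, so use Stirling's series:
  ln(n!) ~ n ln n - n + (1/2) ln(2 pi n) + 1/(12n)  (error below 1/(360 n^3), negligible here)
  ln(565) = 6.3368257
  n ln n = 565 * 6.3368257 = 3580.3065
  (1/2) ln(2 pi * 565) = (1/2) ln(3549.9997) = 4.0874
  1/(12*565) = 0.0001
  ln(565!) ~ 3580.3065 - 565 + 4.0874 + 0.0001 = 3019.3940
Convert to base 2: log2(565!) = 3019.3940 / ln 2 = 3019.3940 / 0.69314718 = 4356.0648
ceil(4356.0648) = 4357


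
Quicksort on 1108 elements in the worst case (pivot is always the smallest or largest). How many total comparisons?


In the worst case, each partition step picks the worst pivot:
  Partition 1: 1107 comparisons (n-1 elements to compare)
  Partition 2: 1106 comparisons
  Partition 3: 1105 comparisons
  Partition 4: 1104 comparisons
  Partition 5: 1103 comparisons
  ...
  Last partition: 0 comparisons
Total = (n-1) + (n-2) + ... + 1 + 0 = n*(n-1)/2
= 1108*1107/2 = 613278


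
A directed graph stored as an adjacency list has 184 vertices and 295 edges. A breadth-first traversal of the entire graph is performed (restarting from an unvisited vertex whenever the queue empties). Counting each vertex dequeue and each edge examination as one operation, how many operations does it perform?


A full BFS traversal dequeues each vertex once and examines each edge once.
Vertex visits: 184
Edge visits: 295
V + E = 184 + 295 = 479


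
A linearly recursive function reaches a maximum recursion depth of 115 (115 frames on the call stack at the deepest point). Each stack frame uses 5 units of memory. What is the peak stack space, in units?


Maximum recursion depth = 115 frames
Memory per frame = 5 units
Total stack space = depth * frame_size
= 115 * 5 = 575


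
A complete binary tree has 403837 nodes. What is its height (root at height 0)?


In a complete binary tree, level k holds nodes 2^k .. 2^(k+1)-1 (1-indexed).
Height = floor(log2(n)) = floor(log2(403837)) = 18
Check: 2^18 = 262144 <= 403837 < 524288 = 2^19


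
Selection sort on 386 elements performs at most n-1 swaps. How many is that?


Each of the 385 passes places one element in its final position.
Pass 1: swap minimum into position 0
Pass 2: swap minimum of remaining into position 1
...
Pass 385: last two elements, one swap
Maximum swaps = 386 - 1 = 385


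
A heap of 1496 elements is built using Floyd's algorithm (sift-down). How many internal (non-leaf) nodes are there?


Leaf nodes occupy roughly half the array.
Sift-down is called for each internal node, starting from the last one.
Internal nodes = floor(n/2) = floor(1496/2) = 748


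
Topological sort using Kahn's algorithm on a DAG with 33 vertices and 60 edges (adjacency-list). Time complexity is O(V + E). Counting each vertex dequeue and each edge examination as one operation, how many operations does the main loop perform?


Kahn's algorithm:
  1. Compute in-degrees: O(V + E)
  2. Process queue: each vertex dequeued once (O(V))
     each edge examined once (O(E))
Total = V + E = 33 + 60 = 93


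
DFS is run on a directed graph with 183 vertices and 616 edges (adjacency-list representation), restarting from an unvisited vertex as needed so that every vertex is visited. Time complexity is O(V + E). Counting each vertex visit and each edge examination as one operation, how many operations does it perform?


A full DFS traversal processes each vertex exactly once (push/pop on stack).
Each directed edge is examined once.
V = 183, E = 616
V + E = 799


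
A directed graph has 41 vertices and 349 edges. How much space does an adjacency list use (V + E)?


Adjacency list: one list head per vertex + one entry per edge
Vertex heads: 41
Edge entries: 349
Total = 41 + 349 = 390


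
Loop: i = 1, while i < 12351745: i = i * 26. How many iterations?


i multiplies by 26 each step:
i = 1 -> 26 -> 676 -> 17576 -> 456976 -> 11881376 -> 308915776 (stop)
Iterations = ceil(log_26(12351745)) = 6


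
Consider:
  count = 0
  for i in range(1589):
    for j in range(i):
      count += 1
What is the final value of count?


For each i, the inner loop runs i times:
  i=0: inner runs 0 times
  i=1: inner runs 1 time
  i=2: inner runs 2 times
  i=3: inner runs 3 times
  i=4: inner runs 4 times
  i=5: inner runs 5 times
  i=6: inner runs 6 times
  i=7: inner runs 7 times
  ...
Total = 0 + 1 + 2 + ... + 1588 = 1589*(1589-1)/2 = 1261666


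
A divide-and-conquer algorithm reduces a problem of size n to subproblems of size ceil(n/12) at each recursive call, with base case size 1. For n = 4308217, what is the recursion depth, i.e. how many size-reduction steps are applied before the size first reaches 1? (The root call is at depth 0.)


Each step divides the size by 12 (rounding up); after k steps the size is ceil(n/12^k), which equals 1 exactly when 12^k >= n.
So the depth is the smallest k with 12^k >= 4308217, i.e. ceil(log_12(4308217)).
12^6 = 2985984 < 4308217 <= 35831808 = 12^7
Recursion depth = 7


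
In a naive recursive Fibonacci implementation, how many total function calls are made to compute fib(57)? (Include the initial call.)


Let C(m) = total calls to evaluate fib(m). Then C(0)=C(1)=1, and
C(m) = 1 + C(m-1) + C(m-2) for m >= 2.
Build the table (each entry = 1 + previous two):
  C(0) = 1
  C(1) = 1
  C(2) = 1 + 1 + 1 = 3
  C(3) = 1 + 3 + 1 = 5
  C(4) = 1 + 5 + 3 = 9
  C(5) = 1 + 9 + 5 = 15
  C(6) = 1 + 15 + 9 = 25
  C(7) = 1 + 25 + 15 = 41
  C(8) = 1 + 41 + 25 = 67
  C(9) = 1 + 67 + 41 = 109
  C(10) = 1 + 109 + 67 = 177
  C(11) = 1 + 177 + 109 = 287
  C(12) = 1 + 287 + 177 = 465
  C(13) = 1 + 465 + 287 = 753
  C(14) = 1 + 753 + 465 = 1219
  C(15) = 1 + 1219 + 753 = 1973
  C(16) = 1 + 1973 + 1219 = 3193
  C(17) = 1 + 3193 + 1973 = 5167
  C(18) = 1 + 5167 + 3193 = 8361
  C(19) = 1 + 8361 + 5167 = 13529
  C(20) = 1 + 13529 + 8361 = 21891
  C(21) = 1 + 21891 + 13529 = 35421
  C(22) = 1 + 35421 + 21891 = 57313
  C(23) = 1 + 57313 + 35421 = 92735
  C(24) = 1 + 92735 + 57313 = 150049
  C(25) = 1 + 150049 + 92735 = 242785
  C(26) = 1 + 242785 + 150049 = 392835
  C(27) = 1 + 392835 + 242785 = 635621
  C(28) = 1 + 635621 + 392835 = 1028457
  C(29) = 1 + 1028457 + 635621 = 1664079
  C(30) = 1 + 1664079 + 1028457 = 2692537
  C(31) = 1 + 2692537 + 1664079 = 4356617
  C(32) = 1 + 4356617 + 2692537 = 7049155
  C(33) = 1 + 7049155 + 4356617 = 11405773
  C(34) = 1 + 11405773 + 7049155 = 18454929
  C(35) = 1 + 18454929 + 11405773 = 29860703
  C(36) = 1 + 29860703 + 18454929 = 48315633
  C(37) = 1 + 48315633 + 29860703 = 78176337
  C(38) = 1 + 78176337 + 48315633 = 126491971
  C(39) = 1 + 126491971 + 78176337 = 204668309
  C(40) = 1 + 204668309 + 126491971 = 331160281
  C(41) = 1 + 331160281 + 204668309 = 535828591
  C(42) = 1 + 535828591 + 331160281 = 866988873
  C(43) = 1 + 866988873 + 535828591 = 1402817465
  C(44) = 1 + 1402817465 + 866988873 = 2269806339
  C(45) = 1 + 2269806339 + 1402817465 = 3672623805
  C(46) = 1 + 3672623805 + 2269806339 = 5942430145
  C(47) = 1 + 5942430145 + 3672623805 = 9615053951
  C(48) = 1 + 9615053951 + 5942430145 = 15557484097
  C(49) = 1 + 15557484097 + 9615053951 = 25172538049
  C(50) = 1 + 25172538049 + 15557484097 = 40730022147
  C(51) = 1 + 40730022147 + 25172538049 = 65902560197
  C(52) = 1 + 65902560197 + 40730022147 = 106632582345
  C(53) = 1 + 106632582345 + 65902560197 = 172535142543
  C(54) = 1 + 172535142543 + 106632582345 = 279167724889
  C(55) = 1 + 279167724889 + 172535142543 = 451702867433
  C(56) = 1 + 451702867433 + 279167724889 = 730870592323
  C(57) = 1 + 730870592323 + 451702867433 = 1182573459757
Total calls for fib(57) = 1182573459757


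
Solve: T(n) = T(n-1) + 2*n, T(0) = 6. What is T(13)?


Expanding the recurrence:
T(13) = T(12) + 2*13
       = T(11) + 2*12 + 2*13
       ...
       = T(0) + 2*(1 + 2 + ... + 13)
       = 6 + 2 * 13*14/2
       = 6 + 2 * 91
       = 6 + 182 = 188


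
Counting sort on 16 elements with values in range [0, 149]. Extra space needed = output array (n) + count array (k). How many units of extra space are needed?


Output array size: 16 (to store sorted result)
Count array size: 150 (one slot per possible value, range 0 to 149)
Total extra space = 16 + 150 = 166


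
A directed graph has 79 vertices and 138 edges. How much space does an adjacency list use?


Adjacency list: one list head per vertex + one entry per edge
Vertex heads: 79
Edge entries: 138
Total = 79 + 138 = 217


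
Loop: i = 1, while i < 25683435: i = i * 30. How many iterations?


i multiplies by 30 each step:
i = 1 -> 30 -> 900 -> 27000 -> 810000 -> 24300000 -> 729000000 (stop)
Iterations = ceil(log_30(25683435)) = 6


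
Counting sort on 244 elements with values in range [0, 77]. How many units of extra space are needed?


Output array size: 244 (to store sorted result)
Count array size: 78 (one slot per possible value, range 0 to 77)
Total extra space = 244 + 78 = 322


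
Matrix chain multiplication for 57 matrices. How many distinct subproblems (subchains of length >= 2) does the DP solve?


Subproblems are indexed by (i, j) where i < j.
Number of such pairs = n*(n-1)/2
= 57 * 56 / 2
= 1596


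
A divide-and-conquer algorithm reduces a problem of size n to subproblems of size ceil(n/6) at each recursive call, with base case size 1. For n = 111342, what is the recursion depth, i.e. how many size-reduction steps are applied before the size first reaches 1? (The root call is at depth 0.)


Each step divides the size by 6 (rounding up); after k steps the size is ceil(n/6^k), which equals 1 exactly when 6^k >= n.
So the depth is the smallest k with 6^k >= 111342, i.e. ceil(log_6(111342)).
6^6 = 46656 < 111342 <= 279936 = 6^7
Recursion depth = 7


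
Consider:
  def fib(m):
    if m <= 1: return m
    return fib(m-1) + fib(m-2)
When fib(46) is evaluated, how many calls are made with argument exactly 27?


Let N(m) = number of times fib(m) is called while evaluating fib(46).
N(46) = 1 (the initial call).
N(45) = 1 (only fib(46) calls it).
For 1 <= m <= 44: fib(m) is called by fib(m+1) and fib(m+2), so
  N(m) = N(m+1) + N(m+2).
fib(0) is called only by fib(2), so N(0) = N(2).
Walk down from m=46:
  N(46)=1, N(45)=1, N(44)=2, N(43)=3, N(42)=5, N(41)=8, N(40)=13, N(39)=21, N(38)=34, N(37)=55, N(36)=89, N(35)=144, N(34)=233, N(33)=377, N(32)=610, N(31)=987, N(30)=1597, N(29)=2584, N(28)=4181, N(27)=6765
N(27) = 6765


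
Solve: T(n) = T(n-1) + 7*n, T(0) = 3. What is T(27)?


Expanding the recurrence:
T(27) = T(26) + 7*27
       = T(25) + 7*26 + 7*27
       ...
       = T(0) + 7*(1 + 2 + ... + 27)
       = 3 + 7 * 27*28/2
       = 3 + 7 * 378
       = 3 + 2646 = 2649


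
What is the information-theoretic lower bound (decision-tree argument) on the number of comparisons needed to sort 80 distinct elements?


A binary decision tree of height h has at most 2^h leaves and needs at least n! of them, so h >= ceil(log2(n!)).
80! is far too large to multiply out, so use Stirling's series:
  ln(n!) ~ n ln n - n + (1/2) ln(2 pi n) + 1/(12n)  (error below 1/(360 n^3), negligible here)
  ln(80) = 4.3820266
  n ln n = 80 * 4.3820266 = 350.5621
  (1/2) ln(2 pi * 80) = (1/2) ln(502.6548) = 3.1100
  1/(12*80) = 0.0010
  ln(80!) ~ 350.5621 - 80 + 3.1100 + 0.0010 = 273.6731
Convert to base 2: log2(80!) = 273.6731 / ln 2 = 273.6731 / 0.69314718 = 394.8268
ceil(394.8268) = 395


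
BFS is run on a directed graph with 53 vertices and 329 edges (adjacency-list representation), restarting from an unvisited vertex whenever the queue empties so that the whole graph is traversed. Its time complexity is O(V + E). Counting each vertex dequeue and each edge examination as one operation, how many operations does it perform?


A full BFS traversal dequeues each vertex exactly once and examines each directed edge exactly once.
V = 53 (vertex processing cost)
E = 329 (edge examination cost)
Total operations proportional to V + E = 53 + 329 = 382


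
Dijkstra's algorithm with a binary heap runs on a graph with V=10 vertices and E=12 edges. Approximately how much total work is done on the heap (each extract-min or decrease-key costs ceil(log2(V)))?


Dijkstra with a binary heap: each vertex is extracted once, each edge may relax once.
Each heap operation costs O(log V).
V + E = 10 + 12 = 22
ceil(log2(10)) = 4 (since 2^3 = 8 < 10 <= 16 = 2^4)
Total heap work = (V+E) * ceil(log2(V)) = 22 * 4 = 88


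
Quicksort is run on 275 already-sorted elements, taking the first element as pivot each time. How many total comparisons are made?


Sum of comparisons per partition:
274 + 273 + ... + 1 + 0
= 275 * (275 - 1) / 2
= 275 * 274 / 2
= 37675


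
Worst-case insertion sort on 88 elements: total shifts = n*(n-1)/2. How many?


Sum of shifts = 1 + 2 + 3 + ... + 87
= 88 * 87 / 2
= 7656 / 2
= 3828


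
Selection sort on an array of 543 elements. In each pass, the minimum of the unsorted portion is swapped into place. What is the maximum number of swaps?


Selection sort performs one swap per pass:
  Pass 1: find min in positions 0 to 542, swap with position 0
  Pass 2: find min in positions 1 to 542, swap with position 1
  Pass 3: find min in positions 2 to 542, swap with position 2
  Pass 4: find min in positions 3 to 542, swap with position 3
  Pass 5: find min in positions 4 to 542, swap with position 4
  ... (537 more passes)
Total passes (and swaps) = n - 1 = 543 - 1 = 542


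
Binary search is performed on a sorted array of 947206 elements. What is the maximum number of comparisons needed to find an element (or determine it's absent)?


Binary search halves the search space each comparison:
  Step 1: search space = 947206 -> 473603
  Step 2: search space = 473603 -> 236801
  Step 3: search space = 236801 -> 118400
  Step 4: search space = 118400 -> 59200
  Step 5: search space = 59200 -> 29600
  Step 6: search space = 29600 -> 14800
  Step 7: search space = 14800 -> 7400
  Step 8: search space = 7400 -> 3700
  Step 9: search space = 3700 -> 1850
  Step 10: search space = 1850 -> 925
  Step 11: search space = 925 -> 462
  Step 12: search space = 462 -> 231
  Step 13: search space = 231 -> 115
  Step 14: search space = 115 -> 57
  Step 15: search space = 57 -> 28
  Step 16: search space = 28 -> 14
  Step 17: search space = 14 -> 7
  Step 18: search space = 7 -> 3
  Step 19: search space = 3 -> 1
  Step 20: search space = 1 (final check)
Maximum comparisons = floor(log2(947206)) + 1 = 19 + 1 = 20


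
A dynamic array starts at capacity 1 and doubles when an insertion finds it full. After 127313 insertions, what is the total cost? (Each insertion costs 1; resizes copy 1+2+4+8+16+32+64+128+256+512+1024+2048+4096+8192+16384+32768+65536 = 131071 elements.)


Insertion cost: 127313 (one per element)
Resizes occur just before inserting elements 2, 3, 5, 9, ...
Elements copied at each resize: 1 + 2 + 4 + 8 + 16 + 32 + 64 + 128 + 256 + 512 + 1024 + 2048 + 4096 + 8192 + 16384 + 32768 + 65536
Sum of copies = 131071 (geometric series: 2^k - 1)
Total = 127313 + 131071 = 258384


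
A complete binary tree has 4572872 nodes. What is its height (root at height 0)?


In a complete binary tree, level k holds nodes 2^k .. 2^(k+1)-1 (1-indexed).
Height = floor(log2(n)) = floor(log2(4572872)) = 22
Check: 2^22 = 4194304 <= 4572872 < 8388608 = 2^23


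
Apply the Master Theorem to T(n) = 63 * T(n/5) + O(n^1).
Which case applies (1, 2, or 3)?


The Master Theorem: T(n) = a*T(n/b) + O(n^c)
  a = 63, b = 5, c = 1
log_b(a) = log_5(63) ~ 2.574
Compare b^c with a: 5^1 = 5 < 63, so c < log_b(a).
Since c < log_b(a), Case 1 applies.
T(n) = O(n^(log_5 63)) ~ O(n^2.574)
Master Theorem case = 1


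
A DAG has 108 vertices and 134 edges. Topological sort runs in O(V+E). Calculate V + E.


V = 108 (vertex processing)
E = 134 (edge processing)
V + E = 108 + 134 = 242


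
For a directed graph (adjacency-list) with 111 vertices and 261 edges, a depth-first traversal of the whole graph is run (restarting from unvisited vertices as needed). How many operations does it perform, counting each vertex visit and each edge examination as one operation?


A full DFS traversal visits each vertex once and examines each edge once.
V = 111
E = 261
Sum = 111 + 261 = 372


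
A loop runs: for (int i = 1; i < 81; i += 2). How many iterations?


Loop starts at i = 1, increments by 2, stops when i >= 81.
Number of iterations = ceil((81 - 1) / 2)
= ceil(80 / 2)
= 40


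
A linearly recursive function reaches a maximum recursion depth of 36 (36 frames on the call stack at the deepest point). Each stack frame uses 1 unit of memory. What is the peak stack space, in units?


Maximum recursion depth = 36 frames
Memory per frame = 1 unit
Total stack space = depth * frame_size
= 36 * 1 = 36


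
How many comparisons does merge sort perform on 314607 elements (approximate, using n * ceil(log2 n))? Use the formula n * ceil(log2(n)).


Recursion depth: ceil(log2(314607)) = 19
Each recursion level merges n = 314607 elements
Total = 314607 * 19 = 5977533


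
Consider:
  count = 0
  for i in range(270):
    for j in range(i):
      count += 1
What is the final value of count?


For each i, the inner loop runs i times:
  i=0: inner runs 0 times
  i=1: inner runs 1 time
  i=2: inner runs 2 times
  i=3: inner runs 3 times
  i=4: inner runs 4 times
  i=5: inner runs 5 times
  i=6: inner runs 6 times
  i=7: inner runs 7 times
  ...
Total = 0 + 1 + 2 + ... + 269 = 270*(270-1)/2 = 36315


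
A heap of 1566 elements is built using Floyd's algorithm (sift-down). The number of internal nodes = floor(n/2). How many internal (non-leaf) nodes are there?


Leaf nodes occupy roughly half the array.
Sift-down is called for each internal node, starting from the last one.
Internal nodes = floor(n/2) = floor(1566/2) = 783


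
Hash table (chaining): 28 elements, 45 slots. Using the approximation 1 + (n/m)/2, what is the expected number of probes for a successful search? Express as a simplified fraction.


Computing expected probes:
alpha = 28/45
= 1 + alpha/2
= 1 + 28/(2*45)
= (2*45 + 28) / (2*45)
= 118/90 = 59/45


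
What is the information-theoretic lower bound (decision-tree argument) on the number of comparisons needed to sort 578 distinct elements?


A binary decision tree of height h has at most 2^h leaves and needs at least n! of them, so h >= ceil(log2(n!)).
578! is far too large to multiply out, so use Stirling's series:
  ln(n!) ~ n ln n - n + (1/2) ln(2 pi n) + 1/(12n)  (error below 1/(360 n^3), negligible here)
  ln(578) = 6.3595739
  n ln n = 578 * 6.3595739 = 3675.8337
  (1/2) ln(2 pi * 578) = (1/2) ln(3631.6811) = 4.0987
  1/(12*578) = 0.0001
  ln(578!) ~ 3675.8337 - 578 + 4.0987 + 0.0001 = 3101.9325
Convert to base 2: log2(578!) = 3101.9325 / ln 2 = 3101.9325 / 0.69314718 = 4475.1426
ceil(4475.1426) = 4476


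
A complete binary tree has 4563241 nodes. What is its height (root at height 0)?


In a complete binary tree, level k holds nodes 2^k .. 2^(k+1)-1 (1-indexed).
Height = floor(log2(n)) = floor(log2(4563241)) = 22
Check: 2^22 = 4194304 <= 4563241 < 8388608 = 2^23


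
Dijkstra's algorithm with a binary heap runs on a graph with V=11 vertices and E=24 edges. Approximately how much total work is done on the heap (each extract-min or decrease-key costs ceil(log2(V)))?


Dijkstra with a binary heap: each vertex is extracted once, each edge may relax once.
Each heap operation costs O(log V).
V + E = 11 + 24 = 35
ceil(log2(11)) = 4 (since 2^3 = 8 < 11 <= 16 = 2^4)
Total heap work = (V+E) * ceil(log2(V)) = 35 * 4 = 140


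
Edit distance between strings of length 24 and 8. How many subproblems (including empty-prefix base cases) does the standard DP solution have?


The table includes base cases (empty prefixes).
Rows: (m+1) = 25
Columns: (n+1) = 9
Total = 25 * 9 = 225


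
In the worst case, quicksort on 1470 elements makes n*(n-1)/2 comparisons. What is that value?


Sum of comparisons per partition:
1469 + 1468 + ... + 1 + 0
= 1470 * (1470 - 1) / 2
= 1470 * 1469 / 2
= 1079715


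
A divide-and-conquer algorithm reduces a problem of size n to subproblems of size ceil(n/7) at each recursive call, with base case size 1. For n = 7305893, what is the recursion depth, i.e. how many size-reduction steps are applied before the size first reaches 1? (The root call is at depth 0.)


Each step divides the size by 7 (rounding up); after k steps the size is ceil(n/7^k), which equals 1 exactly when 7^k >= n.
So the depth is the smallest k with 7^k >= 7305893, i.e. ceil(log_7(7305893)).
7^8 = 5764801 < 7305893 <= 40353607 = 7^9
Recursion depth = 9


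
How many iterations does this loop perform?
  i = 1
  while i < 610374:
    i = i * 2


The loop variable doubles each iteration:
i = 1 -> 2 -> 4 -> 8 -> 16 -> 32 -> 64 -> 128 -> 256 -> 512 -> 1024 -> 2048 -> 4096 -> 8192 -> 16384 -> 32768 -> 65536 -> 131072 -> 262144 -> 524288 -> 1048576 (stop, 1048576 >= 610374)
Number of doublings = ceil(log2(610374)) = 20


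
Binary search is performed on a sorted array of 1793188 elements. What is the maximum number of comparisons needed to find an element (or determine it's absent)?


Binary search halves the search space each comparison:
  Step 1: search space = 1793188 -> 896594
  Step 2: search space = 896594 -> 448297
  Step 3: search space = 448297 -> 224148
  Step 4: search space = 224148 -> 112074
  Step 5: search space = 112074 -> 56037
  Step 6: search space = 56037 -> 28018
  Step 7: search space = 28018 -> 14009
  Step 8: search space = 14009 -> 7004
  Step 9: search space = 7004 -> 3502
  Step 10: search space = 3502 -> 1751
  Step 11: search space = 1751 -> 875
  Step 12: search space = 875 -> 437
  Step 13: search space = 437 -> 218
  Step 14: search space = 218 -> 109
  Step 15: search space = 109 -> 54
  Step 16: search space = 54 -> 27
  Step 17: search space = 27 -> 13
  Step 18: search space = 13 -> 6
  Step 19: search space = 6 -> 3
  Step 20: search space = 3 -> 1
  Step 21: search space = 1 (final check)
Maximum comparisons = floor(log2(1793188)) + 1 = 20 + 1 = 21


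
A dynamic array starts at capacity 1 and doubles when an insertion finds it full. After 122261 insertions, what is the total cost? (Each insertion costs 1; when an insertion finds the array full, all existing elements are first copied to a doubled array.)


Insertion cost: 122261 (one per element)
Resizes occur just before inserting elements 2, 3, 5, 9, ...
Elements copied at each resize: 1 + 2 + 4 + 8 + 16 + 32 + 64 + 128 + 256 + 512 + 1024 + 2048 + 4096 + 8192 + 16384 + 32768 + 65536
Sum of copies = 131071 (geometric series: 2^k - 1)
Total = 122261 + 131071 = 253332


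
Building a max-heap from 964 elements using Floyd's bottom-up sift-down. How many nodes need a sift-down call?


In a heap of 964 elements (0-indexed array):
  Last element index: 963
  Parent of last element: floor((963 - 1) / 2) = 481
  Internal nodes: indices 0 to 481
  Count = floor(964/2) = 482


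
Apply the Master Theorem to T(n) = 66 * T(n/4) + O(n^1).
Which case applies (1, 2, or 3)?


The Master Theorem: T(n) = a*T(n/b) + O(n^c)
  a = 66, b = 4, c = 1
log_b(a) = log_4(66) ~ 3.022
Compare b^c with a: 4^1 = 4 < 66, so c < log_b(a).
Since c < log_b(a), Case 1 applies.
T(n) = O(n^(log_4 66)) ~ O(n^3.022)
Master Theorem case = 1


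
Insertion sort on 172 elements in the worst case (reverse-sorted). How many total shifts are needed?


In the worst case (reverse-sorted), each element shifts past all previous:
  Element 1: 1 shifts
  Element 2: 2 shifts
  Element 3: 3 shifts
  Element 4: 4 shifts
  Element 5: 5 shifts
  ...
  Element 171: 171 shifts
Total = 1 + 2 + ... + 171
= 172*(172-1)/2 = 14706


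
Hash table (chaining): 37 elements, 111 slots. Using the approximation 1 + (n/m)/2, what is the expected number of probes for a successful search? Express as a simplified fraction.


Computing expected probes:
alpha = 37/111
= 1 + alpha/2
= 1 + 37/(2*111)
= (2*111 + 37) / (2*111)
= 259/222 = 7/6


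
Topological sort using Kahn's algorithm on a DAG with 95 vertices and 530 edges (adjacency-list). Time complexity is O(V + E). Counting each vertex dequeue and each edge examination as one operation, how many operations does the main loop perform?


Kahn's algorithm:
  1. Compute in-degrees: O(V + E)
  2. Process queue: each vertex dequeued once (O(V))
     each edge examined once (O(E))
Total = V + E = 95 + 530 = 625


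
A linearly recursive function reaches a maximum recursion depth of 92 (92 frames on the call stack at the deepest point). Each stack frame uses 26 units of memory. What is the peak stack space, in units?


Maximum recursion depth = 92 frames
Memory per frame = 26 units
Total stack space = depth * frame_size
= 92 * 26 = 2392


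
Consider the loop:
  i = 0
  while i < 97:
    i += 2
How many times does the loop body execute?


Starting at i = 0, each iteration adds 2.
Iterations until i >= 97:
  Iteration 1: i = 0 -> i = 2
  Iteration 2: i = 2 -> i = 4
  Iteration 3: i = 4 -> i = 6
  Iteration 4: i = 6 -> i = 8
  Iteration 5: i = 8 -> i = 10
  Iteration 6: i = 10 -> i = 12
  Iteration 7: i = 12 -> i = 14
  Iteration 8: i = 14 -> i = 16
  ... continuing ...
Total iterations = ceil(97/2) = 49


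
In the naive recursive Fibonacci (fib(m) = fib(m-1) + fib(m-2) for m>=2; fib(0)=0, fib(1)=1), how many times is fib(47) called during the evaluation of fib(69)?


Let N(m) = number of times fib(m) is called while evaluating fib(69).
N(69) = 1 (the initial call).
N(68) = 1 (only fib(69) calls it).
For 1 <= m <= 67: fib(m) is called by fib(m+1) and fib(m+2), so
  N(m) = N(m+1) + N(m+2).
fib(0) is called only by fib(2), so N(0) = N(2).
Walk down from m=69:
  N(69)=1, N(68)=1, N(67)=2, N(66)=3, N(65)=5, N(64)=8, N(63)=13, N(62)=21, N(61)=34, N(60)=55, N(59)=89, N(58)=144, N(57)=233, N(56)=377, N(55)=610, N(54)=987, N(53)=1597, N(52)=2584, N(51)=4181, N(50)=6765, N(49)=10946, N(48)=17711, N(47)=28657
N(47) = 28657
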